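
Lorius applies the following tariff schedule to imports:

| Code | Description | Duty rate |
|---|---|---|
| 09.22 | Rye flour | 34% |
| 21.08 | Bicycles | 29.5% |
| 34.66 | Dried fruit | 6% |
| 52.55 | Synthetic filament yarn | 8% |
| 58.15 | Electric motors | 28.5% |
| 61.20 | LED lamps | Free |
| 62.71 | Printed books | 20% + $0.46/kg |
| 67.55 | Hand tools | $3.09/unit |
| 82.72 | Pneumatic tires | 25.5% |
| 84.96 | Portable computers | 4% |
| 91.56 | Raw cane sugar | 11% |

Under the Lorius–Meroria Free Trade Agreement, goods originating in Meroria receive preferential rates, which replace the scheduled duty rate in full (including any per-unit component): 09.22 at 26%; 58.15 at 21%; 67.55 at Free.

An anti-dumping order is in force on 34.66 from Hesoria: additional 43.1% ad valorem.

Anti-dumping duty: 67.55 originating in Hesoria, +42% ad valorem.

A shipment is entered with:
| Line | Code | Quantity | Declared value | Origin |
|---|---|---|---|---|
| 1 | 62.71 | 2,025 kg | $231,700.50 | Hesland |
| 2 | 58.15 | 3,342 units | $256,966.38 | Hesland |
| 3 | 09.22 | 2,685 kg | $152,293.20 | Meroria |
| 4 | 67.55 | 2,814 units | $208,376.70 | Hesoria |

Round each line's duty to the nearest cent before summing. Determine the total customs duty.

$256,316.72

Line 1 (62.71, Hesland, 2,025 kg, $231,700.50):
Base rate for 62.71 is 20% + $0.46/kg.
Duty = $231,700.50 × 20% + 2,025 × $0.46 = $47,271.60.
Line 2 (58.15, Hesland, 3,342 units, $256,966.38):
Base rate for 58.15 is 28.5%.
58.15 has an FTA preferential rate, but origin Hesland is not Meroria; base rate stands.
Duty = $256,966.38 × 28.5% = $73,235.42.
Line 3 (09.22, Meroria, 2,685 kg, $152,293.20):
Base rate for 09.22 is 34%.
Origin Meroria qualifies under the Lorius–Meroria agreement and 09.22 is covered: preferential rate 26% applies instead.
Duty = $152,293.20 × 26% = $39,596.23.
Line 4 (67.55, Hesoria, 2,814 units, $208,376.70):
Base rate for 67.55 is $3.09/unit.
67.55 has an FTA preferential rate, but origin Hesoria is not Meroria; base rate stands.
Additional duty on 67.55 from Hesoria: +42% ad valorem. Applied ad valorem rate = 42%.
Duty = $208,376.70 × 42% + 2,814 × $3.09 = $96,213.47.
Total = $47,271.60 + $73,235.42 + $39,596.23 + $96,213.47 = $256,316.72.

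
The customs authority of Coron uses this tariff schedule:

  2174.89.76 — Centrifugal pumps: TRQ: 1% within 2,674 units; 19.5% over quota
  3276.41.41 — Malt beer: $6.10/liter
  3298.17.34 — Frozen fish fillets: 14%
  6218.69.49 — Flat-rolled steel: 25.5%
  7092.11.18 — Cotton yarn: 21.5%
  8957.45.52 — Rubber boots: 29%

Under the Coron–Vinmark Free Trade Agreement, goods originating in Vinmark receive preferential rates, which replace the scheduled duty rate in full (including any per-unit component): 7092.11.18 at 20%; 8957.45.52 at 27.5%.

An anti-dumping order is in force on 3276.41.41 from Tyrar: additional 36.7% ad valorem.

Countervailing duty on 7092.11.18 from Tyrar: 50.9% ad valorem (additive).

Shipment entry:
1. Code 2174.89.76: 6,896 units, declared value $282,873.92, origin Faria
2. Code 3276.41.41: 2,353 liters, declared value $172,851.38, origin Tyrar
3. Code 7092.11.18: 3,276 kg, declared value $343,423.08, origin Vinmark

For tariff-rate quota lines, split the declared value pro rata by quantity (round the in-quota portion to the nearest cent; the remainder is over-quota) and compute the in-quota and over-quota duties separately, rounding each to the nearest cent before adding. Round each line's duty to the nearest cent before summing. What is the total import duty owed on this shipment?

$181,342.61

Line 1 (2174.89.76, Faria, 6,896 units, $282,873.92):
Code 2174.89.76 is under a tariff-rate quota (threshold 2,674 units). In-quota: 2,674 units at 1%; over-quota: 4,222 units at 19.5%.
Pro-rata value split: in-quota = $282,873.92 × 2,674/6,896 = $109,687.48; over-quota = $282,873.92 − $109,687.48 = $173,186.44.
In-quota duty = $109,687.48 × 1% = $1,096.87. Over-quota duty = $173,186.44 × 19.5% = $33,771.36.
Line duty = $1,096.87 + $33,771.36 = $34,868.23.
Line 2 (3276.41.41, Tyrar, 2,353 liters, $172,851.38):
Base rate for 3276.41.41 is $6.10/liter.
Additional duty on 3276.41.41 from Tyrar: +36.7% ad valorem. Applied ad valorem rate = 36.7%.
Duty = $172,851.38 × 36.7% + 2,353 × $6.10 = $77,789.76.
Line 3 (7092.11.18, Vinmark, 3,276 kg, $343,423.08):
Base rate for 7092.11.18 is 21.5%.
Origin Vinmark qualifies under the Coron–Vinmark agreement and 7092.11.18 is covered: preferential rate 20% applies instead.
The additional-duty order on 7092.11.18 targets Tyrar, not Vinmark; it does not apply.
Duty = $343,423.08 × 20% = $68,684.62.
Total = $34,868.23 + $77,789.76 + $68,684.62 = $181,342.61.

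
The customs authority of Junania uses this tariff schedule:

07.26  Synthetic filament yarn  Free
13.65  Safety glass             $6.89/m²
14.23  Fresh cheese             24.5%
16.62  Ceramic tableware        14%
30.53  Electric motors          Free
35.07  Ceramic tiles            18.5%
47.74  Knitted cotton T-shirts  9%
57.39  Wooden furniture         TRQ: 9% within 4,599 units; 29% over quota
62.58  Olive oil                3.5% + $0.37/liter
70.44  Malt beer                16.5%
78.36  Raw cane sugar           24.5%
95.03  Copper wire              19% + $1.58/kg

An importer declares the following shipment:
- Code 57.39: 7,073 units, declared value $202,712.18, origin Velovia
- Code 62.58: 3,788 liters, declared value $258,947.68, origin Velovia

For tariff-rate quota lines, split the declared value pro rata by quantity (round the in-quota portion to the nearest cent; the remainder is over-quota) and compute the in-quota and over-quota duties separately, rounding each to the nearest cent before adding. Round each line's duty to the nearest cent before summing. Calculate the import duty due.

Line 1 (57.39, Velovia, 7,073 units, $202,712.18):
Code 57.39 is under a tariff-rate quota (threshold 4,599 units). In-quota: 4,599 units at 9%; over-quota: 2,474 units at 29%.
Pro-rata value split: in-quota = $202,712.18 × 4,599/7,073 = $131,807.34; over-quota = $202,712.18 − $131,807.34 = $70,904.84.
In-quota duty = $131,807.34 × 9% = $11,862.66. Over-quota duty = $70,904.84 × 29% = $20,562.40.
Line duty = $11,862.66 + $20,562.40 = $32,425.06.
Line 2 (62.58, Velovia, 3,788 liters, $258,947.68):
Base rate for 62.58 is 3.5% + $0.37/liter.
Duty = $258,947.68 × 3.5% + 3,788 × $0.37 = $10,464.73.
Total = $32,425.06 + $10,464.73 = $42,889.79.

$42,889.79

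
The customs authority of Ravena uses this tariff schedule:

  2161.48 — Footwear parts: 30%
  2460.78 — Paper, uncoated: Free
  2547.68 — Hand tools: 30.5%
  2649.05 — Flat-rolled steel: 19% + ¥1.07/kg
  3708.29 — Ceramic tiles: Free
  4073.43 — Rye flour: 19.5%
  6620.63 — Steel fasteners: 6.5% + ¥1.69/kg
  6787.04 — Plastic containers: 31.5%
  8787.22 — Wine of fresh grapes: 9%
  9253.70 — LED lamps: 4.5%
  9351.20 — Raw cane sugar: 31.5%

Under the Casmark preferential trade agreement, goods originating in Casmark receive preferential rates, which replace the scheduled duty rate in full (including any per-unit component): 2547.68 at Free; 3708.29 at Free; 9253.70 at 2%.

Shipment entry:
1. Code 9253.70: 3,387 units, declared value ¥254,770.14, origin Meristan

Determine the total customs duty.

Line 1 (9253.70, Meristan, 3,387 units, ¥254,770.14):
Base rate for 9253.70 is 4.5%.
9253.70 has an FTA preferential rate, but origin Meristan is not Casmark; base rate stands.
Duty = ¥254,770.14 × 4.5% = ¥11,464.66.

¥11,464.66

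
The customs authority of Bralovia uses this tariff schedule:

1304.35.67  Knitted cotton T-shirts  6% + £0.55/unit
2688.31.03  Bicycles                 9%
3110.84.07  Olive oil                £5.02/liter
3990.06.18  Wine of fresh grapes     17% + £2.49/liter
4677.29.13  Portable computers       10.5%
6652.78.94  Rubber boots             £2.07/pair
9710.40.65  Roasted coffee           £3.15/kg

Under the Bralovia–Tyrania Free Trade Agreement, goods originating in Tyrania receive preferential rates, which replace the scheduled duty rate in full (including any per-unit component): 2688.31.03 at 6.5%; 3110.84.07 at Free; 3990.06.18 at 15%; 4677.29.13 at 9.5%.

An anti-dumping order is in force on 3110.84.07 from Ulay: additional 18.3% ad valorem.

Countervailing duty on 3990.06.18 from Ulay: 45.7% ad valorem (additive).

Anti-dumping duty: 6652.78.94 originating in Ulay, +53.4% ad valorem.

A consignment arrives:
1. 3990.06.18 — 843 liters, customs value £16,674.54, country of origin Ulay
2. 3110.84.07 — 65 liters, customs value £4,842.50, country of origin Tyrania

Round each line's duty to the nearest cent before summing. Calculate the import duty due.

Line 1 (3990.06.18, Ulay, 843 liters, £16,674.54):
Base rate for 3990.06.18 is 17% + £2.49/liter.
3990.06.18 has an FTA preferential rate, but origin Ulay is not Tyrania; base rate stands.
Additional duty on 3990.06.18 from Ulay: +45.7%. Applied ad valorem rate: 17% + 45.7% = 62.7%.
Duty = £16,674.54 × 62.7% + 843 × £2.49 = £12,554.01.
Line 2 (3110.84.07, Tyrania, 65 liters, £4,842.50):
Base rate for 3110.84.07 is £5.02/liter.
Origin Tyrania qualifies under the Bralovia–Tyrania agreement and 3110.84.07 is covered: preferential rate Free applies instead.
The additional-duty order on 3110.84.07 targets Ulay, not Tyrania; it does not apply.
Duty = £4,842.50 × 0% = £0.00.
Total = £12,554.01 + £0.00 = £12,554.01.

£12,554.01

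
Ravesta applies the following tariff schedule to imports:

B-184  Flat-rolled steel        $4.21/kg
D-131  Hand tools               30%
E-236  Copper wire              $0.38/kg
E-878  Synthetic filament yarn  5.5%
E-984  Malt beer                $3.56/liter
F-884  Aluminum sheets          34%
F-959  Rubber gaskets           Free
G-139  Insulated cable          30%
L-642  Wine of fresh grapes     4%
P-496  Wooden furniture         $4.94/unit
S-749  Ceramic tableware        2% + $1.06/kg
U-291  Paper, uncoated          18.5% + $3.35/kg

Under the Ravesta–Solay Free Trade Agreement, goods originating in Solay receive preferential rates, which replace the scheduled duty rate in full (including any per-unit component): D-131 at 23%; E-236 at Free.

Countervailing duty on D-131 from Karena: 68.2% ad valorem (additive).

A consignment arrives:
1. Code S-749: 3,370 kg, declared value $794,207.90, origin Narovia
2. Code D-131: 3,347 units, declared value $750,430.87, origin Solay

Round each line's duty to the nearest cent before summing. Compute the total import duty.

Line 1 (S-749, Narovia, 3,370 kg, $794,207.90):
Base rate for S-749 is 2% + $1.06/kg.
Duty = $794,207.90 × 2% + 3,370 × $1.06 = $19,456.36.
Line 2 (D-131, Solay, 3,347 units, $750,430.87):
Base rate for D-131 is 30%.
Origin Solay qualifies under the Ravesta–Solay agreement and D-131 is covered: preferential rate 23% applies instead.
The additional-duty order on D-131 targets Karena, not Solay; it does not apply.
Duty = $750,430.87 × 23% = $172,599.10.
Total = $19,456.36 + $172,599.10 = $192,055.46.

$192,055.46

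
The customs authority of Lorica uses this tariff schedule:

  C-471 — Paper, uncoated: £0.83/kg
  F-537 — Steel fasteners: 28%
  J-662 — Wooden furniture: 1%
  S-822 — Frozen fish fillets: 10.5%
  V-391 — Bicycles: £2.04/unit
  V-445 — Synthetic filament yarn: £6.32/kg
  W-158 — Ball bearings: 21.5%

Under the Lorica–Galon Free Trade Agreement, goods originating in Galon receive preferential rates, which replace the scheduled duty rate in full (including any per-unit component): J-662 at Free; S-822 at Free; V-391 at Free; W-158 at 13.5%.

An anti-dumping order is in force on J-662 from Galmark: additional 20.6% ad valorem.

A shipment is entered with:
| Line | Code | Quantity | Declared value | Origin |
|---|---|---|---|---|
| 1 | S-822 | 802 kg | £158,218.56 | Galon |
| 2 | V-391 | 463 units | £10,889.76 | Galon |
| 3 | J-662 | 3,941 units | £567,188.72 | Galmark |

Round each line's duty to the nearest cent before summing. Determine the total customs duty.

Line 1 (S-822, Galon, 802 kg, £158,218.56):
Base rate for S-822 is 10.5%.
Origin Galon qualifies under the Lorica–Galon agreement and S-822 is covered: preferential rate Free applies instead.
Duty = £158,218.56 × 0% = £0.00.
Line 2 (V-391, Galon, 463 units, £10,889.76):
Base rate for V-391 is £2.04/unit.
Origin Galon qualifies under the Lorica–Galon agreement and V-391 is covered: preferential rate Free applies instead.
Duty = £10,889.76 × 0% = £0.00.
Line 3 (J-662, Galmark, 3,941 units, £567,188.72):
Base rate for J-662 is 1%.
J-662 has an FTA preferential rate, but origin Galmark is not Galon; base rate stands.
Additional duty on J-662 from Galmark: +20.6%. Applied ad valorem rate: 1% + 20.6% = 21.6%.
Duty = £567,188.72 × 21.6% = £122,512.76.
Total = £0.00 + £0.00 + £122,512.76 = £122,512.76.

£122,512.76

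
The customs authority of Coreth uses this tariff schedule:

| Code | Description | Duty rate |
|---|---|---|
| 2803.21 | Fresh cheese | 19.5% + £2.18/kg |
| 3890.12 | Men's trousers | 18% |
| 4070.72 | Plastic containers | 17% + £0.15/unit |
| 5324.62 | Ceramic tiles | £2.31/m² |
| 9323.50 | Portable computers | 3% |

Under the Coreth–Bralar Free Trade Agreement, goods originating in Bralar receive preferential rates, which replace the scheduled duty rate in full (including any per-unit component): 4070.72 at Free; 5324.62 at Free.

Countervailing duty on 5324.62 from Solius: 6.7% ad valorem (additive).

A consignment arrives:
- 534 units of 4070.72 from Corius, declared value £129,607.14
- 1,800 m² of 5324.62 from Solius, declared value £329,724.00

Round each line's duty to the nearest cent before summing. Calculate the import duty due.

Line 1 (4070.72, Corius, 534 units, £129,607.14):
Base rate for 4070.72 is 17% + £0.15/unit.
4070.72 has an FTA preferential rate, but origin Corius is not Bralar; base rate stands.
Duty = £129,607.14 × 17% + 534 × £0.15 = £22,113.31.
Line 2 (5324.62, Solius, 1,800 m², £329,724.00):
Base rate for 5324.62 is £2.31/m².
5324.62 has an FTA preferential rate, but origin Solius is not Bralar; base rate stands.
Additional duty on 5324.62 from Solius: +6.7% ad valorem. Applied ad valorem rate = 6.7%.
Duty = £329,724.00 × 6.7% + 1,800 × £2.31 = £26,249.51.
Total = £22,113.31 + £26,249.51 = £48,362.82.

£48,362.82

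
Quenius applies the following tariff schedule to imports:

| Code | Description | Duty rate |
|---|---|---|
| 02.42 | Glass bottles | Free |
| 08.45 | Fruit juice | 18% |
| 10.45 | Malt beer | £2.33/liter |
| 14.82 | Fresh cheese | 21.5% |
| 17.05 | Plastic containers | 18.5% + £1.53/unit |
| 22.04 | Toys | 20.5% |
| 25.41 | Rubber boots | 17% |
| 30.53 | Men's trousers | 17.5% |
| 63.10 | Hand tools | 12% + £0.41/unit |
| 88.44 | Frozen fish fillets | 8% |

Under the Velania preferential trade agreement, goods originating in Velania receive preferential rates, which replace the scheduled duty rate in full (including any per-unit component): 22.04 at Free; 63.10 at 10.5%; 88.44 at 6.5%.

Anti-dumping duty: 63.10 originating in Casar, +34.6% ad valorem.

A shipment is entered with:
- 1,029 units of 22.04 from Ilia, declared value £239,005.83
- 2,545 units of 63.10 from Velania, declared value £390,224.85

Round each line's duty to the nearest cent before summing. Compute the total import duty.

£89,969.81

Line 1 (22.04, Ilia, 1,029 units, £239,005.83):
Base rate for 22.04 is 20.5%.
22.04 has an FTA preferential rate, but origin Ilia is not Velania; base rate stands.
Duty = £239,005.83 × 20.5% = £48,996.20.
Line 2 (63.10, Velania, 2,545 units, £390,224.85):
Base rate for 63.10 is 12% + £0.41/unit.
Origin Velania qualifies under the Quenius–Velania agreement and 63.10 is covered: preferential rate 10.5% applies instead.
The additional-duty order on 63.10 targets Casar, not Velania; it does not apply.
Duty = £390,224.85 × 10.5% = £40,973.61.
Total = £48,996.20 + £40,973.61 = £89,969.81.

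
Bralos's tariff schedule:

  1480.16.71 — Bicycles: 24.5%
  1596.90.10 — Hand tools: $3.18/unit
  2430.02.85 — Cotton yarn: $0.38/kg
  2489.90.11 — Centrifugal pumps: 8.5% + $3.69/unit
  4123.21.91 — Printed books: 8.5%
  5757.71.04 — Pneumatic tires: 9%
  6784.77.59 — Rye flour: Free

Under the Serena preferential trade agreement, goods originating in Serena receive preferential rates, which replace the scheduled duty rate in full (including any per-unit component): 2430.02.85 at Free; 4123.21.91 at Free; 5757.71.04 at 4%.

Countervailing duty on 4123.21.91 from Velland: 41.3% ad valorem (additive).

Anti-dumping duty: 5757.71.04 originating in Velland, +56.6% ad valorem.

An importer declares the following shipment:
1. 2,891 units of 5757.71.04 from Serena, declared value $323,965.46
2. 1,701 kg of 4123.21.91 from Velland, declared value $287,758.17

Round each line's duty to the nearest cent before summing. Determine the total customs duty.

Line 1 (5757.71.04, Serena, 2,891 units, $323,965.46):
Base rate for 5757.71.04 is 9%.
Origin Serena qualifies under the Bralos–Serena agreement and 5757.71.04 is covered: preferential rate 4% applies instead.
The additional-duty order on 5757.71.04 targets Velland, not Serena; it does not apply.
Duty = $323,965.46 × 4% = $12,958.62.
Line 2 (4123.21.91, Velland, 1,701 kg, $287,758.17):
Base rate for 4123.21.91 is 8.5%.
4123.21.91 has an FTA preferential rate, but origin Velland is not Serena; base rate stands.
Additional duty on 4123.21.91 from Velland: +41.3%. Applied ad valorem rate: 8.5% + 41.3% = 49.8%.
Duty = $287,758.17 × 49.8% = $143,303.57.
Total = $12,958.62 + $143,303.57 = $156,262.19.

$156,262.19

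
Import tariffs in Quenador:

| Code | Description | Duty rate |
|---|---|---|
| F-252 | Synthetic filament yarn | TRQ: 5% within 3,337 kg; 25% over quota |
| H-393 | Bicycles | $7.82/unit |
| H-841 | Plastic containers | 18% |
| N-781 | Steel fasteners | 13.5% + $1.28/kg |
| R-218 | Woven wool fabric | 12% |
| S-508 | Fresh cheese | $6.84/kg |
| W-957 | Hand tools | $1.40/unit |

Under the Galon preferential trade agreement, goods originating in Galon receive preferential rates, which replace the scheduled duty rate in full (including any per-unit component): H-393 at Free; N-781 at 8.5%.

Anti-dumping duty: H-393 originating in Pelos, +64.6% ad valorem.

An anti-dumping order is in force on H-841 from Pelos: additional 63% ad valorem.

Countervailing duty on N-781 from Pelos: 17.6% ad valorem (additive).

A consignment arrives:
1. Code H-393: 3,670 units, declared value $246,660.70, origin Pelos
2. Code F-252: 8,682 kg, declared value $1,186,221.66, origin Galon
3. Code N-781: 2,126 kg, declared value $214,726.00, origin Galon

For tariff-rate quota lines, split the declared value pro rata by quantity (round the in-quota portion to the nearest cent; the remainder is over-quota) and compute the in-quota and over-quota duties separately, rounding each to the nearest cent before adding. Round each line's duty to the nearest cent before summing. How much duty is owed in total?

$411,662.48

Line 1 (H-393, Pelos, 3,670 units, $246,660.70):
Base rate for H-393 is $7.82/unit.
H-393 has an FTA preferential rate, but origin Pelos is not Galon; base rate stands.
Additional duty on H-393 from Pelos: +64.6% ad valorem. Applied ad valorem rate = 64.6%.
Duty = $246,660.70 × 64.6% + 3,670 × $7.82 = $188,042.21.
Line 2 (F-252, Galon, 8,682 kg, $1,186,221.66):
Code F-252 is under a tariff-rate quota (threshold 3,337 kg). In-quota: 3,337 kg at 5%; over-quota: 5,345 kg at 25%.
Pro-rata value split: in-quota = $1,186,221.66 × 3,337/8,682 = $455,934.31; over-quota = $1,186,221.66 − $455,934.31 = $730,287.35.
In-quota duty = $455,934.31 × 5% = $22,796.72. Over-quota duty = $730,287.35 × 25% = $182,571.84.
Line duty = $22,796.72 + $182,571.84 = $205,368.56.
Line 3 (N-781, Galon, 2,126 kg, $214,726.00):
Base rate for N-781 is 13.5% + $1.28/kg.
Origin Galon qualifies under the Quenador–Galon agreement and N-781 is covered: preferential rate 8.5% applies instead.
The additional-duty order on N-781 targets Pelos, not Galon; it does not apply.
Duty = $214,726.00 × 8.5% = $18,251.71.
Total = $188,042.21 + $205,368.56 + $18,251.71 = $411,662.48.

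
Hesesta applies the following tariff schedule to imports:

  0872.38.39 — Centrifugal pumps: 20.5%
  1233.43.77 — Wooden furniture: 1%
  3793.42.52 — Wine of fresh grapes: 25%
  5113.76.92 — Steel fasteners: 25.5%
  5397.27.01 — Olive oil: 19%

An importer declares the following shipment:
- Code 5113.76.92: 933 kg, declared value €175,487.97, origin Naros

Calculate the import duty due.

€44,749.43

Line 1 (5113.76.92, Naros, 933 kg, €175,487.97):
Base rate for 5113.76.92 is 25.5%.
Duty = €175,487.97 × 25.5% = €44,749.43.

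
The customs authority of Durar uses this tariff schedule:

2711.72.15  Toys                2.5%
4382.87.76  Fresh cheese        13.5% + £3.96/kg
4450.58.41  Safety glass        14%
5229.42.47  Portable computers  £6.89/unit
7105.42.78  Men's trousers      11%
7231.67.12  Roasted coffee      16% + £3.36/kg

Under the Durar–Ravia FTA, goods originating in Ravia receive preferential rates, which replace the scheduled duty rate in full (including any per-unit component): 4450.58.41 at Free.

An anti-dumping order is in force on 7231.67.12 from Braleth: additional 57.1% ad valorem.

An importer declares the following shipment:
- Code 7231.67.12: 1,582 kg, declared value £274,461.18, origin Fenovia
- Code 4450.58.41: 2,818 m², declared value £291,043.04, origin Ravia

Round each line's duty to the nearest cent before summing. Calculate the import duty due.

Line 1 (7231.67.12, Fenovia, 1,582 kg, £274,461.18):
Base rate for 7231.67.12 is 16% + £3.36/kg.
The additional-duty order on 7231.67.12 targets Braleth, not Fenovia; it does not apply.
Duty = £274,461.18 × 16% + 1,582 × £3.36 = £49,229.31.
Line 2 (4450.58.41, Ravia, 2,818 m², £291,043.04):
Base rate for 4450.58.41 is 14%.
Origin Ravia qualifies under the Durar–Ravia agreement and 4450.58.41 is covered: preferential rate Free applies instead.
Duty = £291,043.04 × 0% = £0.00.
Total = £49,229.31 + £0.00 = £49,229.31.

£49,229.31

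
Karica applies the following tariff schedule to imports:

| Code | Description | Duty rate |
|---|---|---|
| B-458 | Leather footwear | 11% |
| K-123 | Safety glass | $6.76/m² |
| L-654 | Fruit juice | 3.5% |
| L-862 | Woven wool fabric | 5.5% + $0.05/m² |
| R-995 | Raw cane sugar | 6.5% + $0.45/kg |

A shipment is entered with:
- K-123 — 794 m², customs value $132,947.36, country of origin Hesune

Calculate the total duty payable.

Line 1 (K-123, Hesune, 794 m², $132,947.36):
Base rate for K-123 is $6.76/m².
Duty = 794 × $6.76 = $5,367.44.

$5,367.44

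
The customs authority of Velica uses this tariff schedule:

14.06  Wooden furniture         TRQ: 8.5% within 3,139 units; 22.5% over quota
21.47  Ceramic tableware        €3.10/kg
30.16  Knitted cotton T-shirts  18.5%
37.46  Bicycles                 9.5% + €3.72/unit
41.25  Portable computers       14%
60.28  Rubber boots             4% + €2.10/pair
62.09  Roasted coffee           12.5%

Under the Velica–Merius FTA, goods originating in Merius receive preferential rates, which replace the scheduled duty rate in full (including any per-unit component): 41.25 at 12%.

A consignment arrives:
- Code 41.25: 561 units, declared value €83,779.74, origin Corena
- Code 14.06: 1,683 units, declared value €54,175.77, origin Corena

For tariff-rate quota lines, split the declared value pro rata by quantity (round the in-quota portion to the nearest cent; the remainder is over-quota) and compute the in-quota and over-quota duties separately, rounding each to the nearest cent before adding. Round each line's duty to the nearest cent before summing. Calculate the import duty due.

€16,334.10

Line 1 (41.25, Corena, 561 units, €83,779.74):
Base rate for 41.25 is 14%.
41.25 has an FTA preferential rate, but origin Corena is not Merius; base rate stands.
Duty = €83,779.74 × 14% = €11,729.16.
Line 2 (14.06, Corena, 1,683 units, €54,175.77):
Code 14.06 is under a tariff-rate quota (threshold 3,139 units). Quantity 1,683 units is within the quota, so the in-quota rate 8.5% applies to the full value.
Duty = €54,175.77 × 8.5% = €4,604.94.
Total = €11,729.16 + €4,604.94 = €16,334.10.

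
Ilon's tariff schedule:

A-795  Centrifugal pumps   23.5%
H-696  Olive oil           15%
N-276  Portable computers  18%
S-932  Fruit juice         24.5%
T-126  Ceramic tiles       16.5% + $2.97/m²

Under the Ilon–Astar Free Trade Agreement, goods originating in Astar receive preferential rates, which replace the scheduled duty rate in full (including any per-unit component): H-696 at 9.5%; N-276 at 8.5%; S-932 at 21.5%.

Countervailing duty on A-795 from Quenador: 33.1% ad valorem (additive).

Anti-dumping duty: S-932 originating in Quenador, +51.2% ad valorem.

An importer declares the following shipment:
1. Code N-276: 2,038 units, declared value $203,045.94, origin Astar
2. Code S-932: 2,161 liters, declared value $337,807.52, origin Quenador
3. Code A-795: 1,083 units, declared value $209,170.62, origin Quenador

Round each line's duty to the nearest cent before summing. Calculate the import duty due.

Line 1 (N-276, Astar, 2,038 units, $203,045.94):
Base rate for N-276 is 18%.
Origin Astar qualifies under the Ilon–Astar agreement and N-276 is covered: preferential rate 8.5% applies instead.
Duty = $203,045.94 × 8.5% = $17,258.90.
Line 2 (S-932, Quenador, 2,161 liters, $337,807.52):
Base rate for S-932 is 24.5%.
S-932 has an FTA preferential rate, but origin Quenador is not Astar; base rate stands.
Additional duty on S-932 from Quenador: +51.2%. Applied ad valorem rate: 24.5% + 51.2% = 75.7%.
Duty = $337,807.52 × 75.7% = $255,720.29.
Line 3 (A-795, Quenador, 1,083 units, $209,170.62):
Base rate for A-795 is 23.5%.
Additional duty on A-795 from Quenador: +33.1%. Applied ad valorem rate: 23.5% + 33.1% = 56.6%.
Duty = $209,170.62 × 56.6% = $118,390.57.
Total = $17,258.90 + $255,720.29 + $118,390.57 = $391,369.76.

$391,369.76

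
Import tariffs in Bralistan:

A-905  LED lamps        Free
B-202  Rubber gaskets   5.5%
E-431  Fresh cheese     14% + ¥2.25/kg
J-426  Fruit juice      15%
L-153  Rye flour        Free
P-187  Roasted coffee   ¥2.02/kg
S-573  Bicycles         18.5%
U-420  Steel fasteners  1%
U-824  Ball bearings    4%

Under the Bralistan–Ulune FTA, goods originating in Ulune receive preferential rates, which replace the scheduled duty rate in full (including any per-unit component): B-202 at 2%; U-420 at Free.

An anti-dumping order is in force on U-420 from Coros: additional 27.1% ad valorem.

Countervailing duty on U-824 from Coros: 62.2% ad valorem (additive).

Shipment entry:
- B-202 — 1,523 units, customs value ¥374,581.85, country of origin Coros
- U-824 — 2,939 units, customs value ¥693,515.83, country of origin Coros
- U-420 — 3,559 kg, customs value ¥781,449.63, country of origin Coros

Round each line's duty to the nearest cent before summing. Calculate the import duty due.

¥699,296.83

Line 1 (B-202, Coros, 1,523 units, ¥374,581.85):
Base rate for B-202 is 5.5%.
B-202 has an FTA preferential rate, but origin Coros is not Ulune; base rate stands.
Duty = ¥374,581.85 × 5.5% = ¥20,602.00.
Line 2 (U-824, Coros, 2,939 units, ¥693,515.83):
Base rate for U-824 is 4%.
Additional duty on U-824 from Coros: +62.2%. Applied ad valorem rate: 4% + 62.2% = 66.2%.
Duty = ¥693,515.83 × 66.2% = ¥459,107.48.
Line 3 (U-420, Coros, 3,559 kg, ¥781,449.63):
Base rate for U-420 is 1%.
U-420 has an FTA preferential rate, but origin Coros is not Ulune; base rate stands.
Additional duty on U-420 from Coros: +27.1%. Applied ad valorem rate: 1% + 27.1% = 28.1%.
Duty = ¥781,449.63 × 28.1% = ¥219,587.35.
Total = ¥20,602.00 + ¥459,107.48 + ¥219,587.35 = ¥699,296.83.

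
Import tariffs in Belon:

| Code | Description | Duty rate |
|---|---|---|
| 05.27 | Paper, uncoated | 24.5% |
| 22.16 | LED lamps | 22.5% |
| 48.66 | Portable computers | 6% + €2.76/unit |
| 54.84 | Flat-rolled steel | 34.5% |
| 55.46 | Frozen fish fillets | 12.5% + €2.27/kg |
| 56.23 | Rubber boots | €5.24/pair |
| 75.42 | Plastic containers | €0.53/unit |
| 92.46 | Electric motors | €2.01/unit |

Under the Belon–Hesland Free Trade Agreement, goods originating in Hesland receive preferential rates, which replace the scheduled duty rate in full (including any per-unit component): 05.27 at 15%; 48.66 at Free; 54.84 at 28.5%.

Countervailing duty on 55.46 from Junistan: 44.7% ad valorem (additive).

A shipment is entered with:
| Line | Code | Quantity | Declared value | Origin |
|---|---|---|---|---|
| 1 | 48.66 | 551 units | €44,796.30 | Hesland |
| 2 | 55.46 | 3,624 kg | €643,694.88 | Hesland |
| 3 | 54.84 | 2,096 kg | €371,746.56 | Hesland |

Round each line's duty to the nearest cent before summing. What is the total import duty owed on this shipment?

€194,636.11

Line 1 (48.66, Hesland, 551 units, €44,796.30):
Base rate for 48.66 is 6% + €2.76/unit.
Origin Hesland qualifies under the Belon–Hesland agreement and 48.66 is covered: preferential rate Free applies instead.
Duty = €44,796.30 × 0% = €0.00.
Line 2 (55.46, Hesland, 3,624 kg, €643,694.88):
Base rate for 55.46 is 12.5% + €2.27/kg.
Origin Hesland is the FTA partner but 55.46 is not on the preference list; base rate stands.
The additional-duty order on 55.46 targets Junistan, not Hesland; it does not apply.
Duty = €643,694.88 × 12.5% + 3,624 × €2.27 = €88,688.34.
Line 3 (54.84, Hesland, 2,096 kg, €371,746.56):
Base rate for 54.84 is 34.5%.
Origin Hesland qualifies under the Belon–Hesland agreement and 54.84 is covered: preferential rate 28.5% applies instead.
Duty = €371,746.56 × 28.5% = €105,947.77.
Total = €0.00 + €88,688.34 + €105,947.77 = €194,636.11.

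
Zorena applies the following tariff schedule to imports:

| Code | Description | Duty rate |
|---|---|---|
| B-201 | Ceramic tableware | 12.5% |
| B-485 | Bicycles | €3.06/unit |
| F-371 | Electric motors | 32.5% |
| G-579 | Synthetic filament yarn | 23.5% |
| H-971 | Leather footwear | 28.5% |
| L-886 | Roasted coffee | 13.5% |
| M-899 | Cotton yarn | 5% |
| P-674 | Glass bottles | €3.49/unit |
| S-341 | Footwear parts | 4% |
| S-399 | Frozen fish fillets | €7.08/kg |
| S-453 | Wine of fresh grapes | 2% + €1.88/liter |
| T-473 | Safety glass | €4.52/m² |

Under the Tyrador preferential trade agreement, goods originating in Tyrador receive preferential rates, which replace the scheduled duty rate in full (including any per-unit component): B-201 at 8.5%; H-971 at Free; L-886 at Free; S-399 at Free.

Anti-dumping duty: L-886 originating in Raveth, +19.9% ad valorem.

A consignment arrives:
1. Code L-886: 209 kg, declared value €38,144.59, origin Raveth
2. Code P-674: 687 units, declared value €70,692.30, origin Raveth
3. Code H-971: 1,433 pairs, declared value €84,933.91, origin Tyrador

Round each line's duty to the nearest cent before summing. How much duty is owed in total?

€15,137.92

Line 1 (L-886, Raveth, 209 kg, €38,144.59):
Base rate for L-886 is 13.5%.
L-886 has an FTA preferential rate, but origin Raveth is not Tyrador; base rate stands.
Additional duty on L-886 from Raveth: +19.9%. Applied ad valorem rate: 13.5% + 19.9% = 33.4%.
Duty = €38,144.59 × 33.4% = €12,740.29.
Line 2 (P-674, Raveth, 687 units, €70,692.30):
Base rate for P-674 is €3.49/unit.
Duty = 687 × €3.49 = €2,397.63.
Line 3 (H-971, Tyrador, 1,433 pairs, €84,933.91):
Base rate for H-971 is 28.5%.
Origin Tyrador qualifies under the Zorena–Tyrador agreement and H-971 is covered: preferential rate Free applies instead.
Duty = €84,933.91 × 0% = €0.00.
Total = €12,740.29 + €2,397.63 + €0.00 = €15,137.92.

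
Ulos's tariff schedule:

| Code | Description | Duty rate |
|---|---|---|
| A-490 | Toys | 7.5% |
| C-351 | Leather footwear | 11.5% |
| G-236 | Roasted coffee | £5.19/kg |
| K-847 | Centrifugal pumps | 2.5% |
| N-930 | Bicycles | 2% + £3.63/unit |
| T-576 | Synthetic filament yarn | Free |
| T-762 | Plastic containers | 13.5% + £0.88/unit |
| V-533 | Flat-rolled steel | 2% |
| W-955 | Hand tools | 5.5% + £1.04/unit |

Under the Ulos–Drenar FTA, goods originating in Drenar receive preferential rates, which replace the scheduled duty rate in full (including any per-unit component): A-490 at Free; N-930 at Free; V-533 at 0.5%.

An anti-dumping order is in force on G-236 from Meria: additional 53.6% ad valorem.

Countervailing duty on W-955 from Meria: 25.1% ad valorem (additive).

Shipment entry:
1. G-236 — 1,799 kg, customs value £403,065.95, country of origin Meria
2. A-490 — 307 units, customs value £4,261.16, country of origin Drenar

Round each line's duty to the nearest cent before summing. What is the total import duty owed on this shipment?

£225,380.16

Line 1 (G-236, Meria, 1,799 kg, £403,065.95):
Base rate for G-236 is £5.19/kg.
Additional duty on G-236 from Meria: +53.6% ad valorem. Applied ad valorem rate = 53.6%.
Duty = £403,065.95 × 53.6% + 1,799 × £5.19 = £225,380.16.
Line 2 (A-490, Drenar, 307 units, £4,261.16):
Base rate for A-490 is 7.5%.
Origin Drenar qualifies under the Ulos–Drenar agreement and A-490 is covered: preferential rate Free applies instead.
Duty = £4,261.16 × 0% = £0.00.
Total = £225,380.16 + £0.00 = £225,380.16.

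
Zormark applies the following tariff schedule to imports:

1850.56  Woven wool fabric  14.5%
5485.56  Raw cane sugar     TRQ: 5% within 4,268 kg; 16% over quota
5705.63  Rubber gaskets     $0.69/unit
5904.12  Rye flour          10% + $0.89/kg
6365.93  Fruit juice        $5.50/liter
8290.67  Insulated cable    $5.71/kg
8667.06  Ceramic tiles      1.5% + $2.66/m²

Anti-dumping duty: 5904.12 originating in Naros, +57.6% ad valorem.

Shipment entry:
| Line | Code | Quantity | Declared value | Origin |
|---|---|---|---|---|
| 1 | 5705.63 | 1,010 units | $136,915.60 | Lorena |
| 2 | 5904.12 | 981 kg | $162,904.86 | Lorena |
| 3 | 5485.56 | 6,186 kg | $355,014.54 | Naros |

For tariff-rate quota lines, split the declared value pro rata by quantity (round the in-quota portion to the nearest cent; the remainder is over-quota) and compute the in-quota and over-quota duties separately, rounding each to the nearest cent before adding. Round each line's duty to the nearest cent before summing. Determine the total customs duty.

Line 1 (5705.63, Lorena, 1,010 units, $136,915.60):
Base rate for 5705.63 is $0.69/unit.
Duty = 1,010 × $0.69 = $696.90.
Line 2 (5904.12, Lorena, 981 kg, $162,904.86):
Base rate for 5904.12 is 10% + $0.89/kg.
The additional-duty order on 5904.12 targets Naros, not Lorena; it does not apply.
Duty = $162,904.86 × 10% + 981 × $0.89 = $17,163.58.
Line 3 (5485.56, Naros, 6,186 kg, $355,014.54):
Code 5485.56 is under a tariff-rate quota (threshold 4,268 kg). In-quota: 4,268 kg at 5%; over-quota: 1,918 kg at 16%.
Pro-rata value split: in-quota = $355,014.54 × 4,268/6,186 = $244,940.52; over-quota = $355,014.54 − $244,940.52 = $110,074.02.
In-quota duty = $244,940.52 × 5% = $12,247.03. Over-quota duty = $110,074.02 × 16% = $17,611.84.
Line duty = $12,247.03 + $17,611.84 = $29,858.87.
Total = $696.90 + $17,163.58 + $29,858.87 = $47,719.35.

$47,719.35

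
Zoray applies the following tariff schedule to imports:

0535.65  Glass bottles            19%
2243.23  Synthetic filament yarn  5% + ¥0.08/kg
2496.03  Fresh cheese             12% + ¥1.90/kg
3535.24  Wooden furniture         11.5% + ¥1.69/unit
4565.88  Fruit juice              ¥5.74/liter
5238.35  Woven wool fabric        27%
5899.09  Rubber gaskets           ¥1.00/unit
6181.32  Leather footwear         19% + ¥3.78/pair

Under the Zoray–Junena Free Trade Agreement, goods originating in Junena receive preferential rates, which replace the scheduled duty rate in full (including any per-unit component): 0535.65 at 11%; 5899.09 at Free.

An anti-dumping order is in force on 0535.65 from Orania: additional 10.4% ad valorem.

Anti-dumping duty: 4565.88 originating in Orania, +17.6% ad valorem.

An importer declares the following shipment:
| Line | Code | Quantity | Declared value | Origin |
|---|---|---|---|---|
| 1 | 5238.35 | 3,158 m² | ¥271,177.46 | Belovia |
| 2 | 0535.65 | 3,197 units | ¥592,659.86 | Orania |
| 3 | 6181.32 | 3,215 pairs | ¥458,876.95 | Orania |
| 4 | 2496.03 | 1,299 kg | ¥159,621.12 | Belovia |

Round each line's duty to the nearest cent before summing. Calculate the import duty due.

¥368,421.86

Line 1 (5238.35, Belovia, 3,158 m², ¥271,177.46):
Base rate for 5238.35 is 27%.
Duty = ¥271,177.46 × 27% = ¥73,217.91.
Line 2 (0535.65, Orania, 3,197 units, ¥592,659.86):
Base rate for 0535.65 is 19%.
0535.65 has an FTA preferential rate, but origin Orania is not Junena; base rate stands.
Additional duty on 0535.65 from Orania: +10.4%. Applied ad valorem rate: 19% + 10.4% = 29.4%.
Duty = ¥592,659.86 × 29.4% = ¥174,242.00.
Line 3 (6181.32, Orania, 3,215 pairs, ¥458,876.95):
Base rate for 6181.32 is 19% + ¥3.78/pair.
Duty = ¥458,876.95 × 19% + 3,215 × ¥3.78 = ¥99,339.32.
Line 4 (2496.03, Belovia, 1,299 kg, ¥159,621.12):
Base rate for 2496.03 is 12% + ¥1.90/kg.
Duty = ¥159,621.12 × 12% + 1,299 × ¥1.90 = ¥21,622.63.
Total = ¥73,217.91 + ¥174,242.00 + ¥99,339.32 + ¥21,622.63 = ¥368,421.86.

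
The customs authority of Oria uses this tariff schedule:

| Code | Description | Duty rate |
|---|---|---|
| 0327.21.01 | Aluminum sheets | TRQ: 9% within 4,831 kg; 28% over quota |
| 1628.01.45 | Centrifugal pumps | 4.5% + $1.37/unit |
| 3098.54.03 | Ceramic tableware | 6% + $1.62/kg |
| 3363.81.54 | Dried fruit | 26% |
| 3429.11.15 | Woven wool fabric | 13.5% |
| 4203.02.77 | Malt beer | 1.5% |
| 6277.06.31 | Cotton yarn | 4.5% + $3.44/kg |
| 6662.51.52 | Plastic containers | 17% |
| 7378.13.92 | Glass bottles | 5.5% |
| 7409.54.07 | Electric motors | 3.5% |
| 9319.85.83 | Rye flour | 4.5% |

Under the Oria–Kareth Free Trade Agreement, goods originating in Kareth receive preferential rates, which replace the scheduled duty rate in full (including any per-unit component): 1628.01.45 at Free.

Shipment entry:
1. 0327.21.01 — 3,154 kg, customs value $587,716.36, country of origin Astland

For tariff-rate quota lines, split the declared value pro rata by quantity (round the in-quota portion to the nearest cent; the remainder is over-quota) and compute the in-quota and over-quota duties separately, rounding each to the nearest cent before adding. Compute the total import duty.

$52,894.47

Line 1 (0327.21.01, Astland, 3,154 kg, $587,716.36):
Code 0327.21.01 is under a tariff-rate quota (threshold 4,831 kg). Quantity 3,154 kg is within the quota, so the in-quota rate 9% applies to the full value.
Duty = $587,716.36 × 9% = $52,894.47.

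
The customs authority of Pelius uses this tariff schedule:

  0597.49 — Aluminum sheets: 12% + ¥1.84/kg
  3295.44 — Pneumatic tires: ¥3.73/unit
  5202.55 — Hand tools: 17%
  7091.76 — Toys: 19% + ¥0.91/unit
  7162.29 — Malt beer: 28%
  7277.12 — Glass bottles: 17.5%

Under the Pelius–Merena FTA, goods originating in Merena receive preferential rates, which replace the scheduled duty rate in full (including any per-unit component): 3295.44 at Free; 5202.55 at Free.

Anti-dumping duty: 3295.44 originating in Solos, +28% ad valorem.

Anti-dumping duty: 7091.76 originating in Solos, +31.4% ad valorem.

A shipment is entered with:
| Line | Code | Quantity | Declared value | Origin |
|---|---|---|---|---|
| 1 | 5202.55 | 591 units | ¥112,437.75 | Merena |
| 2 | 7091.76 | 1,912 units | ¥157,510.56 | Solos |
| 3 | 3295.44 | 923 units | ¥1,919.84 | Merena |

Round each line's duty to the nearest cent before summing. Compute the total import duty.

Line 1 (5202.55, Merena, 591 units, ¥112,437.75):
Base rate for 5202.55 is 17%.
Origin Merena qualifies under the Pelius–Merena agreement and 5202.55 is covered: preferential rate Free applies instead.
Duty = ¥112,437.75 × 0% = ¥0.00.
Line 2 (7091.76, Solos, 1,912 units, ¥157,510.56):
Base rate for 7091.76 is 19% + ¥0.91/unit.
Additional duty on 7091.76 from Solos: +31.4%. Applied ad valorem rate: 19% + 31.4% = 50.4%.
Duty = ¥157,510.56 × 50.4% + 1,912 × ¥0.91 = ¥81,125.24.
Line 3 (3295.44, Merena, 923 units, ¥1,919.84):
Base rate for 3295.44 is ¥3.73/unit.
Origin Merena qualifies under the Pelius–Merena agreement and 3295.44 is covered: preferential rate Free applies instead.
The additional-duty order on 3295.44 targets Solos, not Merena; it does not apply.
Duty = ¥1,919.84 × 0% = ¥0.00.
Total = ¥0.00 + ¥81,125.24 + ¥0.00 = ¥81,125.24.

¥81,125.24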